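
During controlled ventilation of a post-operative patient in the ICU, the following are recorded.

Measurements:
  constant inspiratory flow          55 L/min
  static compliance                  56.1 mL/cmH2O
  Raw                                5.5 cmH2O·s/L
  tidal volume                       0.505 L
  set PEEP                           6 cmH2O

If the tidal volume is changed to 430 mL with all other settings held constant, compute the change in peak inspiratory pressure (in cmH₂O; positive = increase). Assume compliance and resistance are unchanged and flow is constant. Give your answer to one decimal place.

PIP = Vt/C + R·V̇ + PEEP (constant-flow equation of motion).
Only the elastic term changes: ΔPIP = ΔVt / C = (430 − 505) / 56.1 = -1.337 cmH2O.

-1.3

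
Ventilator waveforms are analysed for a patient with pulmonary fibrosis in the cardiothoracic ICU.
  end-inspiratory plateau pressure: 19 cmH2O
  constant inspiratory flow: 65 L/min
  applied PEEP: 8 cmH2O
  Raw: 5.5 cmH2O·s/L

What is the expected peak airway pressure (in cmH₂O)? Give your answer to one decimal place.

25.0

Flow: 65 L/min ÷ 60 = 1.0833 L/s.
PIP = Pplat + Raw × flow = 19 + 5.5 × 1.0833 = 19 + 5.958 = 24.958 cmH2O.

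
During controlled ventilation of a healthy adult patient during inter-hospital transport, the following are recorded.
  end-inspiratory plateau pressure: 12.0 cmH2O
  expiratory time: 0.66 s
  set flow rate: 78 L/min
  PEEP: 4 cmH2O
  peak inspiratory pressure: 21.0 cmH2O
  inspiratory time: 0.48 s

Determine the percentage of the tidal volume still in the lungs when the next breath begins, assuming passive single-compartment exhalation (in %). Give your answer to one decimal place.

Flow: 78 L/min ÷ 60 = 1.3 L/s.
Vt = flow × Ti = 1.3 L/s × 0.48 s × 1000 mL/L = 624.0 mL.
R = (PIP − Pplat)/V̇ = (21.0 − 12.0) / 1.3 = 9.0/1.3 = 6.923 cmH2O·s/L.
C = Vt/(Pplat − PEEP) = 624.0 / (12.0 − 4) = 624.0/8.0 = 78.0 mL/cmH2O.
τ = R × C = 6.923 × 0.078 L/cmH2O = 0.54 s.
Fraction remaining at end-expiration = e^(−Te/τ) = e^(−0.66/0.54) = 0.2946 → 29.46%.

29.5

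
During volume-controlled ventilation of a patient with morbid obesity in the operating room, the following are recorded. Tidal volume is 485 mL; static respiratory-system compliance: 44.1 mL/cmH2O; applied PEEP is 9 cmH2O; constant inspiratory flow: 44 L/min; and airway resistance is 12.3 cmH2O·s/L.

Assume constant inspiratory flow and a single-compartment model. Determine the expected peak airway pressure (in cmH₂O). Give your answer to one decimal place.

Flow: 44 L/min ÷ 60 = 0.7333 L/s.
Equation of motion (constant flow): PIP = Vt/C + R·V̇ + PEEP.
PIP = 485/44.1 + 12.3×0.7333 + 9 = 10.998 + 9.02 + 9 = 29.018 cmH2O.

29.0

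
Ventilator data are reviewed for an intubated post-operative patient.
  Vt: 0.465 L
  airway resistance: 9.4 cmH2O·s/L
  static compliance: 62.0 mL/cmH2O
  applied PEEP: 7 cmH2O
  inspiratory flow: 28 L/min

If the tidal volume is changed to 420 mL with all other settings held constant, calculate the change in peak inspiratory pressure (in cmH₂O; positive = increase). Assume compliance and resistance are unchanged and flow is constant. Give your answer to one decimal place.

PIP = Vt/C + R·V̇ + PEEP (constant-flow equation of motion).
Only the elastic term changes: ΔPIP = ΔVt / C = (420 − 465) / 62.0 = -0.7258 cmH2O.

-0.7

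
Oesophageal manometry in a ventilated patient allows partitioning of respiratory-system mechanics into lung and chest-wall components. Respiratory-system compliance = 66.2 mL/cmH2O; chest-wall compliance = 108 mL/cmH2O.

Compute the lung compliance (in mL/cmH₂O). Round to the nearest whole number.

1/CL = 1/Crs − 1/Ccw.
1/CL = 1/66.2 − 1/108 = 0.005846.
CL = 171.06 mL/cmH2O.

171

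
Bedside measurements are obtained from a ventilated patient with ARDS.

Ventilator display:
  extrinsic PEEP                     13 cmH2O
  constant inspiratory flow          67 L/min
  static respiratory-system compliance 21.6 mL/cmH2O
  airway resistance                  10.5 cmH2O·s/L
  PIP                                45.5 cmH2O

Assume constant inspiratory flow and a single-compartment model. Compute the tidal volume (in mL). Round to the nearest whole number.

449

Flow: 67 L/min ÷ 60 = 1.1167 L/s.
Equation of motion (constant flow): PIP = Vt/C + R·V̇ + PEEP.
Vt/C = PIP − R·V̇ − PEEP = 45.5 − 11.725 − 13 = 20.775 cmH2O.
Vt = C × 20.775 = 21.6 × 20.775 = 448.74 mL.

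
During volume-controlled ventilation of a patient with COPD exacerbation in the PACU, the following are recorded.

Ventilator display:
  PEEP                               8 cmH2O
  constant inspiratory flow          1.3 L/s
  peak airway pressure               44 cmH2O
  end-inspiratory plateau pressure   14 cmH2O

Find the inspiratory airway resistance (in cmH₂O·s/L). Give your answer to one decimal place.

Raw = (PIP − Pplat) / flow = (44 − 14) / 1.3 = 30.0 / 1.3 = 23.077 cmH2O·s/L.

23.1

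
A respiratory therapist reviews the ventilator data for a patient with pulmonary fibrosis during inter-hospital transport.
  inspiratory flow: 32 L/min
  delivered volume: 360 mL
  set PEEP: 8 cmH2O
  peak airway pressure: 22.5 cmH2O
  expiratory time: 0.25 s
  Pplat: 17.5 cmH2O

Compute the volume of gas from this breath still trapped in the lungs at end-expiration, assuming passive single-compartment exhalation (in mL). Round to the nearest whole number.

Flow: 32 L/min ÷ 60 = 0.5333 L/s.
R = (PIP − Pplat)/V̇ = (22.5 − 17.5) / 0.5333 = 5.0/0.5333 = 9.376 cmH2O·s/L.
C = Vt/(Pplat − PEEP) = 360.0 / (17.5 − 8) = 360.0/9.5 = 37.895 mL/cmH2O.
τ = R × C = 9.376 × 0.0379 L/cmH2O = 0.3554 s.
Fraction remaining = e^(−Te/τ) = e^(−0.25/0.3554) = 0.4949.
Trapped volume = 360.0 × 0.4949 = 178.16 mL.

178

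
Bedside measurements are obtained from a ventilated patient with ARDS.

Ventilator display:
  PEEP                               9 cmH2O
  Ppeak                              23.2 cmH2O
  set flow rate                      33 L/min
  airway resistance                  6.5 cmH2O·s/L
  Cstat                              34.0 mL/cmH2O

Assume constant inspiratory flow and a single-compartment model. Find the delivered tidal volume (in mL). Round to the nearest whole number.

Flow: 33 L/min ÷ 60 = 0.55 L/s.
Equation of motion (constant flow): PIP = Vt/C + R·V̇ + PEEP.
Vt/C = PIP − R·V̇ − PEEP = 23.2 − 3.575 − 9 = 10.625 cmH2O.
Vt = C × 10.625 = 34.0 × 10.625 = 361.25 mL.

361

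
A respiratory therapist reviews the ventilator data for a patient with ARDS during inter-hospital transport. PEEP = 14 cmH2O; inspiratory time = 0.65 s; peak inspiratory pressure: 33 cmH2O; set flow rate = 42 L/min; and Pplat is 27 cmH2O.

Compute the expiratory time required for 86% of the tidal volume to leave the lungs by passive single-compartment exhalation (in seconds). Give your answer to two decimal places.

0.59

Flow: 42 L/min ÷ 60 = 0.7 L/s.
Vt = flow × Ti = 0.7 L/s × 0.65 s × 1000 mL/L = 455.0 mL.
R = (PIP − Pplat)/V̇ = (33 − 27) / 0.7 = 6.0/0.7 = 8.571 cmH2O·s/L.
C = Vt/(Pplat − PEEP) = 455.0 / (27 − 14) = 455.0/13.0 = 35.0 mL/cmH2O.
τ = R × C = 8.571 × 0.035 L/cmH2O = 0.3 s.
t = −τ·ln(1 − 0.86) = −0.3·ln(0.14) = 0.5898 s.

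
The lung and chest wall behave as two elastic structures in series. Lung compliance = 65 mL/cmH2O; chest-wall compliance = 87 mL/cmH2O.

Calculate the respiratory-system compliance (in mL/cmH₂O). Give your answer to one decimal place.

37.2

Lung and chest wall are elastances in series: 1/Crs = 1/CL + 1/Ccw.
1/Crs = 1/65 + 1/87 = 0.02688.
Crs = 37.202 mL/cmH2O.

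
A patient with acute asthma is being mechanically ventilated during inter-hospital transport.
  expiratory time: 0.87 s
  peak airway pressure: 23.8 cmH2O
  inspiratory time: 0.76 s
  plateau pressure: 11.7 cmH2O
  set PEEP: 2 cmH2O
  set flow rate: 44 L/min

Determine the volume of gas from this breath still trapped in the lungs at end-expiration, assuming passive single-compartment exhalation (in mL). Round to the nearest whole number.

Flow: 44 L/min ÷ 60 = 0.7333 L/s.
Vt = flow × Ti = 0.7333 L/s × 0.76 s × 1000 mL/L = 557.31 mL.
R = (PIP − Pplat)/V̇ = (23.8 − 11.7) / 0.7333 = 12.1/0.7333 = 16.501 cmH2O·s/L.
C = Vt/(Pplat − PEEP) = 557.31 / (11.7 − 2) = 557.31/9.7 = 57.455 mL/cmH2O.
τ = R × C = 16.501 × 0.05746 L/cmH2O = 0.9481 s.
Fraction remaining = e^(−Te/τ) = e^(−0.87/0.9481) = 0.3995.
Trapped volume = 557.31 × 0.3995 = 222.65 mL.

223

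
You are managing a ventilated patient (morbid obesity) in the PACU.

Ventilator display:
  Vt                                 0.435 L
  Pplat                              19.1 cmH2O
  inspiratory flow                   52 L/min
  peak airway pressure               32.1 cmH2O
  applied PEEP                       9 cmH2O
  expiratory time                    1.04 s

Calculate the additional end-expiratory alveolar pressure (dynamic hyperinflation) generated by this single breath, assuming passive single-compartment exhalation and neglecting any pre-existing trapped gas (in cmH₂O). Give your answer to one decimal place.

Flow: 52 L/min ÷ 60 = 0.8667 L/s.
R = (PIP − Pplat)/V̇ = (32.1 − 19.1) / 0.8667 = 13.0/0.8667 = 14.999 cmH2O·s/L.
C = Vt/(Pplat − PEEP) = 435.0 / (19.1 − 9) = 435.0/10.1 = 43.069 mL/cmH2O.
τ = R × C = 14.999 × 0.04307 L/cmH2O = 0.646 s.
Fraction remaining = e^(−Te/τ) = e^(−1.04/0.646) = 0.1999; trapped volume = 435.0 × 0.1999 = 86.957 mL.
Additional alveolar pressure from trapping ≈ V_trapped / C = 86.957 / 43.069 = 2.019 cmH2O.

2.0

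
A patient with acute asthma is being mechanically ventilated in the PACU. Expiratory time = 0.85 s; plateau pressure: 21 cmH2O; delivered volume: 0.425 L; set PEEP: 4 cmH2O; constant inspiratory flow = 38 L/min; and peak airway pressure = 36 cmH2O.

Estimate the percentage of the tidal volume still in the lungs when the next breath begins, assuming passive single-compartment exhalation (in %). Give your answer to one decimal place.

23.8

Flow: 38 L/min ÷ 60 = 0.6333 L/s.
R = (PIP − Pplat)/V̇ = (36 − 21) / 0.6333 = 15.0/0.6333 = 23.685 cmH2O·s/L.
C = Vt/(Pplat − PEEP) = 425.0 / (21 − 4) = 425.0/17.0 = 25.0 mL/cmH2O.
τ = R × C = 23.685 × 0.025 L/cmH2O = 0.5921 s.
Fraction remaining at end-expiration = e^(−Te/τ) = e^(−0.85/0.5921) = 0.238 → 23.8%.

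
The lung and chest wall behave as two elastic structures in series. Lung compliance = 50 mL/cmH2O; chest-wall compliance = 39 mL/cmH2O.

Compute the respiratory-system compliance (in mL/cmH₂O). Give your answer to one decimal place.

Lung and chest wall are elastances in series: 1/Crs = 1/CL + 1/Ccw.
1/Crs = 1/50 + 1/39 = 0.04564.
Crs = 21.911 mL/cmH2O.

21.9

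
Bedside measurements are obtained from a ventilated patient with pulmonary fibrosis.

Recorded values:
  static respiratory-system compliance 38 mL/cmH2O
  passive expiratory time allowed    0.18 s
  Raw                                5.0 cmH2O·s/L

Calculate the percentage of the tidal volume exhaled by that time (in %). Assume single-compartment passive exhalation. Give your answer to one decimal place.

61.2

τ = R × C = 5.0 × 38 mL/cmH2O = 5.0 × 0.038 L/cmH2O = 0.19 s.
Passive exhalation: V(t)/V₀ = e^(−t/τ) = e^(−0.18/0.19) = 0.3878.
Fraction exhaled = 1 − 0.3878 = 0.6122 → 61.22%.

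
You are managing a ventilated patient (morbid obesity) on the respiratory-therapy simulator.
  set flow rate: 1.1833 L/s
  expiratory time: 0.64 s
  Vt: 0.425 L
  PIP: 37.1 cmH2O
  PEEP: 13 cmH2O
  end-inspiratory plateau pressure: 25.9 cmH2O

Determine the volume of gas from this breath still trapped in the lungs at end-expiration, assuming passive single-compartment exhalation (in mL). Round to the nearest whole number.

R = (PIP − Pplat)/V̇ = (37.1 − 25.9) / 1.1833 = 11.2/1.1833 = 9.465 cmH2O·s/L.
C = Vt/(Pplat − PEEP) = 425.0 / (25.9 − 13) = 425.0/12.9 = 32.946 mL/cmH2O.
τ = R × C = 9.465 × 0.03295 L/cmH2O = 0.3119 s.
Fraction remaining = e^(−Te/τ) = e^(−0.64/0.3119) = 0.1285.
Trapped volume = 425.0 × 0.1285 = 54.613 mL.

55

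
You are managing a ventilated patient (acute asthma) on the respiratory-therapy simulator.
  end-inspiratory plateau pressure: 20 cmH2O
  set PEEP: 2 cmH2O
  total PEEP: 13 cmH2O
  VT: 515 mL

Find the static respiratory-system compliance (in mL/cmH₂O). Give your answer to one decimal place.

73.6

End-expiratory occlusion gives total PEEP = 13 cmH2O (intrinsic PEEP = 13 − 2 = 11). Use total PEEP for the elastic gradient.
Cstat = Vt / (Pplat − PEEPtotal) = 515 / (20 − 13) = 515 / 7.0 = 73.571 mL/cmH2O.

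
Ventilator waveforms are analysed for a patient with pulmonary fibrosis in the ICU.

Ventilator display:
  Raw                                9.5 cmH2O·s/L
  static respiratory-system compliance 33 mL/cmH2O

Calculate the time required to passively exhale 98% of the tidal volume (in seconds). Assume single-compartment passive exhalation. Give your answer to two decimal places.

τ = R × C = 9.5 × 33 mL/cmH2O = 9.5 × 0.033 L/cmH2O = 0.3135 s.
Exhaled fraction f = 1 − e^(−t/τ) → t = −τ·ln(1 − f) = −0.3135·ln(0.02) = 1.226 s.

1.23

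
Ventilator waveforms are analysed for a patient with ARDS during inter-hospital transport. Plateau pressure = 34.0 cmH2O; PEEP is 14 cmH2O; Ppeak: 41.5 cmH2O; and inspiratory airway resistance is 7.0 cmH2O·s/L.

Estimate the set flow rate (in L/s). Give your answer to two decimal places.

flow = (PIP − Pplat) / Raw = 7.5 / 7.0 = 1.071 L/s.

1.07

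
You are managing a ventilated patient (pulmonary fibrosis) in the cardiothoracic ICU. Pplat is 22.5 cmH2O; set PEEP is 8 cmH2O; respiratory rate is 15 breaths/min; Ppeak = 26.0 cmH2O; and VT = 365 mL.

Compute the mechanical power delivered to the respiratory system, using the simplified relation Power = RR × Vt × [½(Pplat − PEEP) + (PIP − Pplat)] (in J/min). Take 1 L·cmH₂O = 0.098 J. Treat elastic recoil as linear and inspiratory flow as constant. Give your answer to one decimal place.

5.8

Per-breath work = Vt × [½(Pplat−PEEP) + (PIP−Pplat)] = 0.365 × [0.5×14.5 + 3.5] = 0.365 × 10.75 = 3.924 L·cmH2O.
Power = 15 × 3.924 = 58.86 L·cmH2O/min.
× 0.098 J/(L·cmH2O) → 5.768 J/min.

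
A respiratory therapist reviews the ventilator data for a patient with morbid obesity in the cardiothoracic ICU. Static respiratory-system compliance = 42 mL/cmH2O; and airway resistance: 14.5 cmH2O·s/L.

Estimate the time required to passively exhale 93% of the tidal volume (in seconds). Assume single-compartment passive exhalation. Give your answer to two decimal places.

1.62

τ = R × C = 14.5 × 42 mL/cmH2O = 14.5 × 0.042 L/cmH2O = 0.609 s.
Exhaled fraction f = 1 − e^(−t/τ) → t = −τ·ln(1 − f) = −0.609·ln(0.07) = 1.619 s.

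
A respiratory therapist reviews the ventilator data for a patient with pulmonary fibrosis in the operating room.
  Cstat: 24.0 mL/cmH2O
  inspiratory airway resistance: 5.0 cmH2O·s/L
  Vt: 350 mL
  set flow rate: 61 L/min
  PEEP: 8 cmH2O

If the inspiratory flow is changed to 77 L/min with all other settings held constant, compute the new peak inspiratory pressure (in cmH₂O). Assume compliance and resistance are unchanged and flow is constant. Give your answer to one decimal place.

29.0

Flow: 61 L/min ÷ 60 = 1.0167 L/s.
New flow: 77 L/min ÷ 60 = 1.2833 L/s.
PIP = Vt/C + R·V̇ + PEEP (constant-flow equation of motion).
Only the resistive term changes: ΔPIP = R × ΔV̇ = 5.0 × (1.2833 − 1.0167) = 5.0 × 0.2666 = 1.333 cmH2O.
Original PIP = 350/24.0 + 5.0×1.0167 + 8 = 27.667 cmH2O; new PIP = 27.667 + (1.333) = 29.0 cmH2O.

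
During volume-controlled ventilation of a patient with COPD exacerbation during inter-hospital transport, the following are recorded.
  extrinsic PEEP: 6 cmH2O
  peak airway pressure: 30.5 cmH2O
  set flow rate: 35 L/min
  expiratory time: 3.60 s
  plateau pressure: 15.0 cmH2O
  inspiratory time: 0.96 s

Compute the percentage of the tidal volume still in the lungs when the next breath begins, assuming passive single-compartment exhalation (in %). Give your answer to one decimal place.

Flow: 35 L/min ÷ 60 = 0.5833 L/s.
Vt = flow × Ti = 0.5833 L/s × 0.96 s × 1000 mL/L = 559.97 mL.
R = (PIP − Pplat)/V̇ = (30.5 − 15.0) / 0.5833 = 15.5/0.5833 = 26.573 cmH2O·s/L.
C = Vt/(Pplat − PEEP) = 559.97 / (15.0 − 6) = 559.97/9.0 = 62.219 mL/cmH2O.
τ = R × C = 26.573 × 0.06222 L/cmH2O = 1.653 s.
Fraction remaining at end-expiration = e^(−Te/τ) = e^(−3.60/1.653) = 0.1133 → 11.33%.

11.3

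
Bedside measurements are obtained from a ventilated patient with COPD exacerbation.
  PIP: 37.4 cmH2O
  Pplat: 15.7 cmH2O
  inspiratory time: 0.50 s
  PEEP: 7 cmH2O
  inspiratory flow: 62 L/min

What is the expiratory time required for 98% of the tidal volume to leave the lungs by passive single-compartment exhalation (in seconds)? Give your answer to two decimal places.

4.88

Flow: 62 L/min ÷ 60 = 1.0333 L/s.
Vt = flow × Ti = 1.0333 L/s × 0.50 s × 1000 mL/L = 516.65 mL.
R = (PIP − Pplat)/V̇ = (37.4 − 15.7) / 1.0333 = 21.7/1.0333 = 21.001 cmH2O·s/L.
C = Vt/(Pplat − PEEP) = 516.65 / (15.7 − 7) = 516.65/8.7 = 59.385 mL/cmH2O.
τ = R × C = 21.001 × 0.05939 L/cmH2O = 1.247 s.
t = −τ·ln(1 − 0.98) = −1.247·ln(0.02) = 4.878 s.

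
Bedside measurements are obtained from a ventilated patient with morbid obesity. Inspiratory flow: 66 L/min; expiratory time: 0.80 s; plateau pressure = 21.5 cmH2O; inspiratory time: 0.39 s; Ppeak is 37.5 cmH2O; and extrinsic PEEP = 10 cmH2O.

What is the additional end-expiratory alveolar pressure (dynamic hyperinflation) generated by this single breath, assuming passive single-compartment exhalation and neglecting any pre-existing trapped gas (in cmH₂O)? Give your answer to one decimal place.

2.6

Flow: 66 L/min ÷ 60 = 1.1 L/s.
Vt = flow × Ti = 1.1 L/s × 0.39 s × 1000 mL/L = 429.0 mL.
R = (PIP − Pplat)/V̇ = (37.5 − 21.5) / 1.1 = 16.0/1.1 = 14.545 cmH2O·s/L.
C = Vt/(Pplat − PEEP) = 429.0 / (21.5 − 10) = 429.0/11.5 = 37.304 mL/cmH2O.
τ = R × C = 14.545 × 0.0373 L/cmH2O = 0.5425 s.
Fraction remaining = e^(−Te/τ) = e^(−0.80/0.5425) = 0.2289; trapped volume = 429.0 × 0.2289 = 98.198 mL.
Additional alveolar pressure from trapping ≈ V_trapped / C = 98.198 / 37.304 = 2.632 cmH2O.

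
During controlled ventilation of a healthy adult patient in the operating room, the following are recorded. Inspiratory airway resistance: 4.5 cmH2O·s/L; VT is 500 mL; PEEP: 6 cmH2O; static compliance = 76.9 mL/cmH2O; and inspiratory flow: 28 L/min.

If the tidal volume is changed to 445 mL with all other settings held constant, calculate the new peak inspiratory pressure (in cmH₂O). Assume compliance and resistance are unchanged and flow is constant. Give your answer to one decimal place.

13.9

Flow: 28 L/min ÷ 60 = 0.4667 L/s.
PIP = Vt/C + R·V̇ + PEEP (constant-flow equation of motion).
Only the elastic term changes: ΔPIP = ΔVt / C = (445 − 500) / 76.9 = -0.7152 cmH2O.
Original PIP = 500/76.9 + 4.5×0.4667 + 6 = 14.602 cmH2O; new PIP = 14.602 + (-0.7152) = 13.887 cmH2O.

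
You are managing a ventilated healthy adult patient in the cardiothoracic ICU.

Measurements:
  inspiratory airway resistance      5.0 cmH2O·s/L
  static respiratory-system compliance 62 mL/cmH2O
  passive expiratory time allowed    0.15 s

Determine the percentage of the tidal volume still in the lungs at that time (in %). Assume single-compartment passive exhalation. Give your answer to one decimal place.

τ = R × C = 5.0 × 62 mL/cmH2O = 5.0 × 0.062 L/cmH2O = 0.31 s.
Passive exhalation: V(t)/V₀ = e^(−t/τ) = e^(−0.15/0.31) = 0.6164.
Fraction remaining = 0.6164 → 61.64%.

61.6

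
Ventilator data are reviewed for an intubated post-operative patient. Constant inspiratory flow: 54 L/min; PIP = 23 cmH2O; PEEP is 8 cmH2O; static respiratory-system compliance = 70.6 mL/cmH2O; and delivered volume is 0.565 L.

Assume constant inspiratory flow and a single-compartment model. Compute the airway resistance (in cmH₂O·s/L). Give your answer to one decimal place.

7.8

Flow: 54 L/min ÷ 60 = 0.9 L/s.
Equation of motion (constant flow): PIP = Vt/C + R·V̇ + PEEP.
R·V̇ = PIP − Vt/C − PEEP = 23 − 565/70.6 − 8 = 23 − 8.003 − 8 = 6.997 cmH2O.
R = 6.997 / 0.9 = 7.774 cmH2O·s/L.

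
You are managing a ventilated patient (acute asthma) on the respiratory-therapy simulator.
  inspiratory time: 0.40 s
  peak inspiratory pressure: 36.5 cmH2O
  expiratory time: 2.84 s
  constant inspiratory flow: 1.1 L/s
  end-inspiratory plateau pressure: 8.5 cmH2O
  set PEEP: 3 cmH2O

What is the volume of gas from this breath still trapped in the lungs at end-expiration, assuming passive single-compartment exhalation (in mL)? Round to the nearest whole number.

109

Vt = flow × Ti = 1.1 L/s × 0.40 s × 1000 mL/L = 440.0 mL.
R = (PIP − Pplat)/V̇ = (36.5 − 8.5) / 1.1 = 28.0/1.1 = 25.455 cmH2O·s/L.
C = Vt/(Pplat − PEEP) = 440.0 / (8.5 − 3) = 440.0/5.5 = 80.0 mL/cmH2O.
τ = R × C = 25.455 × 0.08 L/cmH2O = 2.036 s.
Fraction remaining = e^(−Te/τ) = e^(−2.84/2.036) = 0.2479.
Trapped volume = 440.0 × 0.2479 = 109.08 mL.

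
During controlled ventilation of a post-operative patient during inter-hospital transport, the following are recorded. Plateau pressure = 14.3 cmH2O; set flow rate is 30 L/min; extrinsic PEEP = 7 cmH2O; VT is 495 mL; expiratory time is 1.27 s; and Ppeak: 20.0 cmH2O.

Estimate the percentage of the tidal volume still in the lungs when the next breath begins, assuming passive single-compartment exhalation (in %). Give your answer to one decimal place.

Flow: 30 L/min ÷ 60 = 0.5 L/s.
R = (PIP − Pplat)/V̇ = (20.0 − 14.3) / 0.5 = 5.7/0.5 = 11.4 cmH2O·s/L.
C = Vt/(Pplat − PEEP) = 495.0 / (14.3 − 7) = 495.0/7.3 = 67.808 mL/cmH2O.
τ = R × C = 11.4 × 0.06781 L/cmH2O = 0.773 s.
Fraction remaining at end-expiration = e^(−Te/τ) = e^(−1.27/0.773) = 0.1934 → 19.34%.

19.3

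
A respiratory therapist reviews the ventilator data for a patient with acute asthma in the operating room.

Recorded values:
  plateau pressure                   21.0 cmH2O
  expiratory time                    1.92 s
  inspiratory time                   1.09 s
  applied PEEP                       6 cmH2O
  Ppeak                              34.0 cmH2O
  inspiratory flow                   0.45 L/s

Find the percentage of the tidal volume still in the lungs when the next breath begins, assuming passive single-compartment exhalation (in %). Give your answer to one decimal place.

Vt = flow × Ti = 0.45 L/s × 1.09 s × 1000 mL/L = 490.5 mL.
R = (PIP − Pplat)/V̇ = (34.0 − 21.0) / 0.45 = 13.0/0.45 = 28.889 cmH2O·s/L.
C = Vt/(Pplat − PEEP) = 490.5 / (21.0 − 6) = 490.5/15.0 = 32.7 mL/cmH2O.
τ = R × C = 28.889 × 0.0327 L/cmH2O = 0.9447 s.
Fraction remaining at end-expiration = e^(−Te/τ) = e^(−1.92/0.9447) = 0.131 → 13.1%.

13.1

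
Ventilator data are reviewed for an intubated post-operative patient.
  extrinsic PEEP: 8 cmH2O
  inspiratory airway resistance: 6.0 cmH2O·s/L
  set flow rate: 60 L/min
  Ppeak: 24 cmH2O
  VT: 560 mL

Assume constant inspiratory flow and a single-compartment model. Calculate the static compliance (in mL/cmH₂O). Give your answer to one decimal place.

Flow: 60 L/min ÷ 60 = 1 L/s.
Equation of motion (constant flow): PIP = Vt/C + R·V̇ + PEEP.
Vt/C = PIP − R·V̇ − PEEP = 24 − 6.0×1 − 8 = 24 − 6.0 − 8 = 10.0 cmH2O.
C = Vt / 10.0 = 560 / 10.0 = 56.0 mL/cmH2O.

56.0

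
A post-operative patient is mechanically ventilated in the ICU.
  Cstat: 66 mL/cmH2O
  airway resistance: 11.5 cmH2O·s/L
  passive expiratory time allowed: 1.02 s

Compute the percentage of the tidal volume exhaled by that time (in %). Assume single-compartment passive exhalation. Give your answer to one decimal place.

73.9

τ = R × C = 11.5 × 66 mL/cmH2O = 11.5 × 0.066 L/cmH2O = 0.759 s.
Passive exhalation: V(t)/V₀ = e^(−t/τ) = e^(−1.02/0.759) = 0.2608.
Fraction exhaled = 1 − 0.2608 = 0.7392 → 73.92%.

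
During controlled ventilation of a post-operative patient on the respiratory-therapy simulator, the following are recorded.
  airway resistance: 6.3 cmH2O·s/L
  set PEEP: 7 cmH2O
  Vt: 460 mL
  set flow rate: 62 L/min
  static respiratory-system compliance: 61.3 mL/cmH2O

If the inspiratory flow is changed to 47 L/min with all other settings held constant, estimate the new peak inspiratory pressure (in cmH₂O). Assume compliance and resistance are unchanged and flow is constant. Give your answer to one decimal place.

Flow: 62 L/min ÷ 60 = 1.0333 L/s.
New flow: 47 L/min ÷ 60 = 0.7833 L/s.
PIP = Vt/C + R·V̇ + PEEP (constant-flow equation of motion).
Only the resistive term changes: ΔPIP = R × ΔV̇ = 6.3 × (0.7833 − 1.0333) = 6.3 × -0.25 = -1.575 cmH2O.
Original PIP = 460/61.3 + 6.3×1.0333 + 7 = 21.014 cmH2O; new PIP = 21.014 + (-1.575) = 19.439 cmH2O.

19.4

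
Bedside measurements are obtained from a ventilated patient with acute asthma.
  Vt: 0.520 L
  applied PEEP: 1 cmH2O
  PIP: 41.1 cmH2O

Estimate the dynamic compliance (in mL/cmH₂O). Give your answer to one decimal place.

Dynamic compliance = Vt / (PIP − PEEP) = 520 / (41.1 − 1) = 520 / 40.1 = 12.968 mL/cmH2O.

13.0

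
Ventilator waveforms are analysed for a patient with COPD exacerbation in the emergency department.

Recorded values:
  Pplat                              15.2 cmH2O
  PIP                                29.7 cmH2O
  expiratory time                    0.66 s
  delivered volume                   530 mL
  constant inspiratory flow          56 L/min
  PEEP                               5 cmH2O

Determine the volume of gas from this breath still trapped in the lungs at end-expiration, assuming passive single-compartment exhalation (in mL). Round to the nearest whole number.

234

Flow: 56 L/min ÷ 60 = 0.9333 L/s.
R = (PIP − Pplat)/V̇ = (29.7 − 15.2) / 0.9333 = 14.5/0.9333 = 15.536 cmH2O·s/L.
C = Vt/(Pplat − PEEP) = 530.0 / (15.2 − 5) = 530.0/10.2 = 51.961 mL/cmH2O.
τ = R × C = 15.536 × 0.05196 L/cmH2O = 0.8073 s.
Fraction remaining = e^(−Te/τ) = e^(−0.66/0.8073) = 0.4415.
Trapped volume = 530.0 × 0.4415 = 234.0 mL.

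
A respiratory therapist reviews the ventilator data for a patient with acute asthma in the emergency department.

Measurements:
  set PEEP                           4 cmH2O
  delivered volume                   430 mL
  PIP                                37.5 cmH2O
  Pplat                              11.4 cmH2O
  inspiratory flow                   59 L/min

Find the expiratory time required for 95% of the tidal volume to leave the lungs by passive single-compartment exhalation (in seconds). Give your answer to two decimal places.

Flow: 59 L/min ÷ 60 = 0.9833 L/s.
R = (PIP − Pplat)/V̇ = (37.5 − 11.4) / 0.9833 = 26.1/0.9833 = 26.543 cmH2O·s/L.
C = Vt/(Pplat − PEEP) = 430.0 / (11.4 − 4) = 430.0/7.4 = 58.108 mL/cmH2O.
τ = R × C = 26.543 × 0.05811 L/cmH2O = 1.542 s.
t = −τ·ln(1 − 0.95) = −1.542·ln(0.05) = 4.619 s.

4.62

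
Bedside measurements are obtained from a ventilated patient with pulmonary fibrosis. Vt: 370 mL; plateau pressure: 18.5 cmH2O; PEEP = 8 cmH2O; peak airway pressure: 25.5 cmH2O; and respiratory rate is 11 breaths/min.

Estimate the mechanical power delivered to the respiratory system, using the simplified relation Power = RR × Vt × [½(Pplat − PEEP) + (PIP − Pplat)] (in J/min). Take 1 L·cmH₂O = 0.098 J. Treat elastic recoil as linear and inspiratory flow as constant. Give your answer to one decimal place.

4.9

Per-breath work = Vt × [½(Pplat−PEEP) + (PIP−Pplat)] = 0.370 × [0.5×10.5 + 7.0] = 0.370 × 12.25 = 4.533 L·cmH2O.
Power = 11 × 4.533 = 49.863 L·cmH2O/min.
× 0.098 J/(L·cmH2O) → 4.887 J/min.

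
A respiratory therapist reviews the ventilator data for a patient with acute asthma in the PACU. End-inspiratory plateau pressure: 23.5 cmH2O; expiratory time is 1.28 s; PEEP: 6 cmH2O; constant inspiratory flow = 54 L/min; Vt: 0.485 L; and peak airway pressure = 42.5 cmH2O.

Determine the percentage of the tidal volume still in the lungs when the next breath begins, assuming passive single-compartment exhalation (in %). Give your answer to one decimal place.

Flow: 54 L/min ÷ 60 = 0.9 L/s.
R = (PIP − Pplat)/V̇ = (42.5 − 23.5) / 0.9 = 19.0/0.9 = 21.111 cmH2O·s/L.
C = Vt/(Pplat − PEEP) = 485.0 / (23.5 − 6) = 485.0/17.5 = 27.714 mL/cmH2O.
τ = R × C = 21.111 × 0.02771 L/cmH2O = 0.585 s.
Fraction remaining at end-expiration = e^(−Te/τ) = e^(−1.28/0.585) = 0.1121 → 11.21%.

11.2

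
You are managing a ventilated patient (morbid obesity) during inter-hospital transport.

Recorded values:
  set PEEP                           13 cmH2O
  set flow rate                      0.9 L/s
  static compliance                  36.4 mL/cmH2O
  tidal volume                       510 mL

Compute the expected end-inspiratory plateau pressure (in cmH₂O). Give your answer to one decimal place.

Pplat = PEEP + Vt / Cstat = 13 + 510 / 36.4 = 13 + 14.011 = 27.011 cmH2O.

27.0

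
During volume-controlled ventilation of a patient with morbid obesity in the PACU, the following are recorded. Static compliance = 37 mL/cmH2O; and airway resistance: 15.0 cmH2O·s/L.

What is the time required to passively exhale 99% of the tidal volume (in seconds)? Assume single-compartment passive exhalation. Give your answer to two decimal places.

τ = R × C = 15.0 × 37 mL/cmH2O = 15.0 × 0.037 L/cmH2O = 0.555 s.
Exhaled fraction f = 1 − e^(−t/τ) → t = −τ·ln(1 − f) = −0.555·ln(0.01) = 2.556 s.

2.56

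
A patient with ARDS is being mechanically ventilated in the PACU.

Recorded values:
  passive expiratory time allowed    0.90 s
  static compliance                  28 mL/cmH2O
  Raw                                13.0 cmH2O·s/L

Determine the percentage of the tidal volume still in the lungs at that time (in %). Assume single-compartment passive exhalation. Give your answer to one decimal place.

τ = R × C = 13.0 × 28 mL/cmH2O = 13.0 × 0.028 L/cmH2O = 0.364 s.
Passive exhalation: V(t)/V₀ = e^(−t/τ) = e^(−0.90/0.364) = 0.08437.
Fraction remaining = 0.08437 → 8.437%.

8.4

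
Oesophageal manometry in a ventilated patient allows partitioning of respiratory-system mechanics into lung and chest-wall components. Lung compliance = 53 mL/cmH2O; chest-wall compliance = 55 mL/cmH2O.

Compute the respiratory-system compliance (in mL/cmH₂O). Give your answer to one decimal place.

27.0

Lung and chest wall are elastances in series: 1/Crs = 1/CL + 1/Ccw.
1/Crs = 1/53 + 1/55 = 0.03705.
Crs = 26.991 mL/cmH2O.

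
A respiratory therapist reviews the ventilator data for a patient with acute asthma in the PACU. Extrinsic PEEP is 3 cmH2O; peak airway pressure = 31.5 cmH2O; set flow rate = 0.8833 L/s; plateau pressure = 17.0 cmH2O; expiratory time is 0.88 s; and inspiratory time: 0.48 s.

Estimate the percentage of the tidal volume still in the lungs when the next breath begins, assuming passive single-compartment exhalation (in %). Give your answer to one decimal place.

17.0

Vt = flow × Ti = 0.8833 L/s × 0.48 s × 1000 mL/L = 423.98 mL.
R = (PIP − Pplat)/V̇ = (31.5 − 17.0) / 0.8833 = 14.5/0.8833 = 16.416 cmH2O·s/L.
C = Vt/(Pplat − PEEP) = 423.98 / (17.0 − 3) = 423.98/14.0 = 30.284 mL/cmH2O.
τ = R × C = 16.416 × 0.03028 L/cmH2O = 0.4971 s.
Fraction remaining at end-expiration = e^(−Te/τ) = e^(−0.88/0.4971) = 0.1703 → 17.03%.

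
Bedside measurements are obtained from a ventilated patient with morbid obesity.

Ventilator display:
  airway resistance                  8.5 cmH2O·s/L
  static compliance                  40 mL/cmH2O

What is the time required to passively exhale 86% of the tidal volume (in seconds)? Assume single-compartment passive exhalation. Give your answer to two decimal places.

0.67

τ = R × C = 8.5 × 40 mL/cmH2O = 8.5 × 0.040 L/cmH2O = 0.34 s.
Exhaled fraction f = 1 − e^(−t/τ) → t = −τ·ln(1 − f) = −0.34·ln(0.14) = 0.6685 s.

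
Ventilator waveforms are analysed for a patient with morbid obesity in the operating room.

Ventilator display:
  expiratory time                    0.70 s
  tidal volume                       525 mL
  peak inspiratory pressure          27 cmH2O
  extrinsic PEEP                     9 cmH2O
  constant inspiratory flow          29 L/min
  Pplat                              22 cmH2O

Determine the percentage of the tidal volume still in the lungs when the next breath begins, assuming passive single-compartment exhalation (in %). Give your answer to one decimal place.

18.7

Flow: 29 L/min ÷ 60 = 0.4833 L/s.
R = (PIP − Pplat)/V̇ = (27 − 22) / 0.4833 = 5.0/0.4833 = 10.346 cmH2O·s/L.
C = Vt/(Pplat − PEEP) = 525.0 / (22 − 9) = 525.0/13.0 = 40.385 mL/cmH2O.
τ = R × C = 10.346 × 0.04039 L/cmH2O = 0.4179 s.
Fraction remaining at end-expiration = e^(−Te/τ) = e^(−0.70/0.4179) = 0.1873 → 18.73%.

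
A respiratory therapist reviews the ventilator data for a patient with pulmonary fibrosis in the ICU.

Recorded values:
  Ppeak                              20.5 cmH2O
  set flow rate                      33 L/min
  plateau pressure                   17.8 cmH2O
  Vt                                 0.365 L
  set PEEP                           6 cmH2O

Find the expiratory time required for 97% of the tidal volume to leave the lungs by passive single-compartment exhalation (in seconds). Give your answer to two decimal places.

Flow: 33 L/min ÷ 60 = 0.55 L/s.
R = (PIP − Pplat)/V̇ = (20.5 − 17.8) / 0.55 = 2.7/0.55 = 4.909 cmH2O·s/L.
C = Vt/(Pplat − PEEP) = 365.0 / (17.8 − 6) = 365.0/11.8 = 30.932 mL/cmH2O.
τ = R × C = 4.909 × 0.03093 L/cmH2O = 0.1518 s.
t = −τ·ln(1 − 0.97) = −0.1518·ln(0.03) = 0.5323 s.

0.53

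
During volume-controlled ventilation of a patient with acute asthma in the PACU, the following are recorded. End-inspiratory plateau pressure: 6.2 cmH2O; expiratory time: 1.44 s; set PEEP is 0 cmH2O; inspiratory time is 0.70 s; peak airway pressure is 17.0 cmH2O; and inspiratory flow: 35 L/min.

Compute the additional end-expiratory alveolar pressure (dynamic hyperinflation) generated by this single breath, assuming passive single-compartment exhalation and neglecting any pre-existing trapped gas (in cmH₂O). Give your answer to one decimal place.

1.9

Flow: 35 L/min ÷ 60 = 0.5833 L/s.
Vt = flow × Ti = 0.5833 L/s × 0.70 s × 1000 mL/L = 408.31 mL.
R = (PIP − Pplat)/V̇ = (17.0 − 6.2) / 0.5833 = 10.8/0.5833 = 18.515 cmH2O·s/L.
C = Vt/(Pplat − PEEP) = 408.31 / (6.2 − 0) = 408.31/6.2 = 65.856 mL/cmH2O.
τ = R × C = 18.515 × 0.06586 L/cmH2O = 1.219 s.
Fraction remaining = e^(−Te/τ) = e^(−1.44/1.219) = 0.3069; trapped volume = 408.31 × 0.3069 = 125.31 mL.
Additional alveolar pressure from trapping ≈ V_trapped / C = 125.31 / 65.856 = 1.903 cmH2O.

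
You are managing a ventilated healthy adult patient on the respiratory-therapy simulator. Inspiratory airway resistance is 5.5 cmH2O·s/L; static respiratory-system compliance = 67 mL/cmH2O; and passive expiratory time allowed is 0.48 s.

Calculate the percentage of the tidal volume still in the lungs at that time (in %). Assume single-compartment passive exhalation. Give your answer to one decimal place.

27.2

τ = R × C = 5.5 × 67 mL/cmH2O = 5.5 × 0.067 L/cmH2O = 0.3685 s.
Passive exhalation: V(t)/V₀ = e^(−t/τ) = e^(−0.48/0.3685) = 0.2718.
Fraction remaining = 0.2718 → 27.18%.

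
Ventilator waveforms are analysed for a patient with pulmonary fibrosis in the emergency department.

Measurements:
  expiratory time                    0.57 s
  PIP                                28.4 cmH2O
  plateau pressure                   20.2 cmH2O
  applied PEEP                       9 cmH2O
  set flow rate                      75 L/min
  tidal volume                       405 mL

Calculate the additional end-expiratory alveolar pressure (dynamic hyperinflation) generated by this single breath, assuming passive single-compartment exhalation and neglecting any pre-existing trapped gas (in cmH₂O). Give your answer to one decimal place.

1.0

Flow: 75 L/min ÷ 60 = 1.25 L/s.
R = (PIP − Pplat)/V̇ = (28.4 − 20.2) / 1.25 = 8.2/1.25 = 6.56 cmH2O·s/L.
C = Vt/(Pplat − PEEP) = 405.0 / (20.2 − 9) = 405.0/11.2 = 36.161 mL/cmH2O.
τ = R × C = 6.56 × 0.03616 L/cmH2O = 0.2372 s.
Fraction remaining = e^(−Te/τ) = e^(−0.57/0.2372) = 0.09044; trapped volume = 405.0 × 0.09044 = 36.628 mL.
Additional alveolar pressure from trapping ≈ V_trapped / C = 36.628 / 36.161 = 1.013 cmH2O.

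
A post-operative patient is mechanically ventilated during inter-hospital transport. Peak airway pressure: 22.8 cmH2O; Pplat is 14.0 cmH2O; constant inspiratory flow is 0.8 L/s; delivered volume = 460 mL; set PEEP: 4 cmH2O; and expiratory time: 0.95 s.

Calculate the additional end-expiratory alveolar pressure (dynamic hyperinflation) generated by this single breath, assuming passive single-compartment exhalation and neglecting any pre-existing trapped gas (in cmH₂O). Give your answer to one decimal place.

R = (PIP − Pplat)/V̇ = (22.8 − 14.0) / 0.8 = 8.8/0.8 = 11.0 cmH2O·s/L.
C = Vt/(Pplat − PEEP) = 460.0 / (14.0 − 4) = 460.0/10.0 = 46.0 mL/cmH2O.
τ = R × C = 11.0 × 0.046 L/cmH2O = 0.506 s.
Fraction remaining = e^(−Te/τ) = e^(−0.95/0.506) = 0.153; trapped volume = 460.0 × 0.153 = 70.38 mL.
Additional alveolar pressure from trapping ≈ V_trapped / C = 70.38 / 46.0 = 1.53 cmH2O.

1.5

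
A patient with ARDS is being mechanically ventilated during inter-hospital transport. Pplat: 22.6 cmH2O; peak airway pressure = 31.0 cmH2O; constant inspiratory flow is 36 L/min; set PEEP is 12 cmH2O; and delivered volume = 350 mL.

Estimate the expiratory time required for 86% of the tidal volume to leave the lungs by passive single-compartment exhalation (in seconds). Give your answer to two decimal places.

Flow: 36 L/min ÷ 60 = 0.6 L/s.
R = (PIP − Pplat)/V̇ = (31.0 − 22.6) / 0.6 = 8.4/0.6 = 14.0 cmH2O·s/L.
C = Vt/(Pplat − PEEP) = 350.0 / (22.6 − 12) = 350.0/10.6 = 33.019 mL/cmH2O.
τ = R × C = 14.0 × 0.03302 L/cmH2O = 0.4623 s.
t = −τ·ln(1 − 0.86) = −0.4623·ln(0.14) = 0.9089 s.

0.91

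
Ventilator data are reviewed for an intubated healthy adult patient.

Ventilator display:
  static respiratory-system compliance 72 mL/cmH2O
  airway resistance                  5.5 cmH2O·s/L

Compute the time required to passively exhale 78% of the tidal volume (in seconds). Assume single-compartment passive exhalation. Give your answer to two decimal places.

τ = R × C = 5.5 × 72 mL/cmH2O = 5.5 × 0.072 L/cmH2O = 0.396 s.
Exhaled fraction f = 1 − e^(−t/τ) → t = −τ·ln(1 − f) = −0.396·ln(0.22) = 0.5996 s.

0.60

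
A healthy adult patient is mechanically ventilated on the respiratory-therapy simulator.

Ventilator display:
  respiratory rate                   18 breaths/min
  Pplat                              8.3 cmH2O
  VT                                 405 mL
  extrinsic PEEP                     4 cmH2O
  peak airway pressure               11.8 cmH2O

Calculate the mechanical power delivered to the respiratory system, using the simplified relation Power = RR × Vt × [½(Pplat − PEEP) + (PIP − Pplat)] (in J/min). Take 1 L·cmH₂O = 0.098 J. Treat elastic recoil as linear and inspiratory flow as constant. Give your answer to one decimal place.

Per-breath work = Vt × [½(Pplat−PEEP) + (PIP−Pplat)] = 0.405 × [0.5×4.3 + 3.5] = 0.405 × 5.65 = 2.288 L·cmH2O.
Power = 18 × 2.288 = 41.184 L·cmH2O/min.
× 0.098 J/(L·cmH2O) → 4.036 J/min.

4.0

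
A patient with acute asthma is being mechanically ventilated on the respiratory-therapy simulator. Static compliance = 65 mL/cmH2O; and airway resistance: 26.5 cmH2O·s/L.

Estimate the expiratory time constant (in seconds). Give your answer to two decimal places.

1.72

τ = R × C = 26.5 × 65 mL/cmH2O = 26.5 × 0.065 L/cmH2O = 1.723 s.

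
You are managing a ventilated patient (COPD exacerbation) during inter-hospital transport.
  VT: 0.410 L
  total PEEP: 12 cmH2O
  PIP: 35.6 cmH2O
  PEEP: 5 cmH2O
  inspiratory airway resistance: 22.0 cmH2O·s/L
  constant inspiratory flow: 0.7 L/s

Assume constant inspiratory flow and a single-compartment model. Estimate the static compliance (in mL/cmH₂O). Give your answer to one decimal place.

Total PEEP = 12 cmH2O (set 5 + intrinsic 7); this is the baseline alveolar pressure.
Equation of motion (constant flow): PIP = Vt/C + R·V̇ + PEEP.
Vt/C = PIP − R·V̇ − PEEP = 35.6 − 22.0×0.7 − 12 = 35.6 − 15.4 − 12 = 8.2 cmH2O.
C = Vt / 8.2 = 410 / 8.2 = 50.0 mL/cmH2O.

50.0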